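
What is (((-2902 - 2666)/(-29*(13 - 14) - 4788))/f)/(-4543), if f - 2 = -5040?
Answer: 2784/54461125103 ≈ 5.1119e-8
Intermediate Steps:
f = -5038 (f = 2 - 5040 = -5038)
(((-2902 - 2666)/(-29*(13 - 14) - 4788))/f)/(-4543) = (((-2902 - 2666)/(-29*(13 - 14) - 4788))/(-5038))/(-4543) = (-5568/(-29*(-1) - 4788)*(-1/5038))*(-1/4543) = (-5568/(29 - 4788)*(-1/5038))*(-1/4543) = (-5568/(-4759)*(-1/5038))*(-1/4543) = (-5568*(-1/4759)*(-1/5038))*(-1/4543) = ((5568/4759)*(-1/5038))*(-1/4543) = -2784/11987921*(-1/4543) = 2784/54461125103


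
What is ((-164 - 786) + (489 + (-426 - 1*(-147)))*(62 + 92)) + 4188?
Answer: 35578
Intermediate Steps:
((-164 - 786) + (489 + (-426 - 1*(-147)))*(62 + 92)) + 4188 = (-950 + (489 + (-426 + 147))*154) + 4188 = (-950 + (489 - 279)*154) + 4188 = (-950 + 210*154) + 4188 = (-950 + 32340) + 4188 = 31390 + 4188 = 35578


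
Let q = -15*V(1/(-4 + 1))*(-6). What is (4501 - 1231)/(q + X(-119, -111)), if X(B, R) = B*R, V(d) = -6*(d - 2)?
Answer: 1090/4823 ≈ 0.22600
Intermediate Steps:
V(d) = 12 - 6*d (V(d) = -6*(-2 + d) = 12 - 6*d)
q = 1260 (q = -15*(12 - 6/(-4 + 1))*(-6) = -15*(12 - 6/(-3))*(-6) = -15*(12 - 6*(-1/3))*(-6) = -15*(12 + 2)*(-6) = -15*14*(-6) = -210*(-6) = 1260)
(4501 - 1231)/(q + X(-119, -111)) = (4501 - 1231)/(1260 - 119*(-111)) = 3270/(1260 + 13209) = 3270/14469 = 3270*(1/14469) = 1090/4823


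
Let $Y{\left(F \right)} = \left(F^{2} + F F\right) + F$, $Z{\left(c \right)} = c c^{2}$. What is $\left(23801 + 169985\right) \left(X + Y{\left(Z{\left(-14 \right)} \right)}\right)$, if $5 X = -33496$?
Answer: $\frac{14582036833184}{5} \approx 2.9164 \cdot 10^{12}$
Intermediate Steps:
$X = - \frac{33496}{5}$ ($X = \frac{1}{5} \left(-33496\right) = - \frac{33496}{5} \approx -6699.2$)
$Z{\left(c \right)} = c^{3}$
$Y{\left(F \right)} = F + 2 F^{2}$ ($Y{\left(F \right)} = \left(F^{2} + F^{2}\right) + F = 2 F^{2} + F = F + 2 F^{2}$)
$\left(23801 + 169985\right) \left(X + Y{\left(Z{\left(-14 \right)} \right)}\right) = \left(23801 + 169985\right) \left(- \frac{33496}{5} + \left(-14\right)^{3} \left(1 + 2 \left(-14\right)^{3}\right)\right) = 193786 \left(- \frac{33496}{5} - 2744 \left(1 + 2 \left(-2744\right)\right)\right) = 193786 \left(- \frac{33496}{5} - 2744 \left(1 - 5488\right)\right) = 193786 \left(- \frac{33496}{5} - -15056328\right) = 193786 \left(- \frac{33496}{5} + 15056328\right) = 193786 \cdot \frac{75248144}{5} = \frac{14582036833184}{5}$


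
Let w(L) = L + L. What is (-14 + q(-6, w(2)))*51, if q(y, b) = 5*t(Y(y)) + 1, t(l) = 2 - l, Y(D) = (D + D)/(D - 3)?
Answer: -493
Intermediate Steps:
w(L) = 2*L
Y(D) = 2*D/(-3 + D) (Y(D) = (2*D)/(-3 + D) = 2*D/(-3 + D))
q(y, b) = 11 - 10*y/(-3 + y) (q(y, b) = 5*(2 - 2*y/(-3 + y)) + 1 = (10 - 10*y/(-3 + y)) + 1 = 11 - 10*y/(-3 + y))
(-14 + q(-6, w(2)))*51 = (-14 + (-33 - 6)/(-3 - 6))*51 = (-14 - 39/(-9))*51 = (-14 - 1/9*(-39))*51 = (-14 + 13/3)*51 = -29/3*51 = -493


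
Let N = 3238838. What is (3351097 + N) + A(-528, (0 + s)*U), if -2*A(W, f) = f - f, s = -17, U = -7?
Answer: 6589935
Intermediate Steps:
A(W, f) = 0 (A(W, f) = -(f - f)/2 = -½*0 = 0)
(3351097 + N) + A(-528, (0 + s)*U) = (3351097 + 3238838) + 0 = 6589935 + 0 = 6589935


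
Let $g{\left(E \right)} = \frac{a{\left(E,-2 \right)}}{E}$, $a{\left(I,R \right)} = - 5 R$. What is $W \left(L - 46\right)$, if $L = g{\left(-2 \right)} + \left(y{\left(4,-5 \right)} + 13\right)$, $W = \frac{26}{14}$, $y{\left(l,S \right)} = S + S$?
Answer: $- \frac{624}{7} \approx -89.143$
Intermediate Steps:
$y{\left(l,S \right)} = 2 S$
$W = \frac{13}{7}$ ($W = 26 \cdot \frac{1}{14} = \frac{13}{7} \approx 1.8571$)
$g{\left(E \right)} = \frac{10}{E}$ ($g{\left(E \right)} = \frac{\left(-5\right) \left(-2\right)}{E} = \frac{10}{E}$)
$L = -2$ ($L = \frac{10}{-2} + \left(2 \left(-5\right) + 13\right) = 10 \left(- \frac{1}{2}\right) + \left(-10 + 13\right) = -5 + 3 = -2$)
$W \left(L - 46\right) = \frac{13 \left(-2 - 46\right)}{7} = \frac{13}{7} \left(-48\right) = - \frac{624}{7}$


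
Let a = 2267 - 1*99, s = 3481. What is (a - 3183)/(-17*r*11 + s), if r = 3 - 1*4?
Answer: -145/524 ≈ -0.27672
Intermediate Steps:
r = -1 (r = 3 - 4 = -1)
a = 2168 (a = 2267 - 99 = 2168)
(a - 3183)/(-17*r*11 + s) = (2168 - 3183)/(-17*(-1)*11 + 3481) = -1015/(17*11 + 3481) = -1015/(187 + 3481) = -1015/3668 = -1015*1/3668 = -145/524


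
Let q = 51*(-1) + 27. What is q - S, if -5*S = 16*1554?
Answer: 24744/5 ≈ 4948.8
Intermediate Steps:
S = -24864/5 (S = -16*1554/5 = -⅕*24864 = -24864/5 ≈ -4972.8)
q = -24 (q = -51 + 27 = -24)
q - S = -24 - 1*(-24864/5) = -24 + 24864/5 = 24744/5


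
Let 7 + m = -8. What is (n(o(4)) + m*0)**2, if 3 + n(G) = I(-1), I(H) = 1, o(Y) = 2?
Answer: 4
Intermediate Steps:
m = -15 (m = -7 - 8 = -15)
n(G) = -2 (n(G) = -3 + 1 = -2)
(n(o(4)) + m*0)**2 = (-2 - 15*0)**2 = (-2 + 0)**2 = (-2)**2 = 4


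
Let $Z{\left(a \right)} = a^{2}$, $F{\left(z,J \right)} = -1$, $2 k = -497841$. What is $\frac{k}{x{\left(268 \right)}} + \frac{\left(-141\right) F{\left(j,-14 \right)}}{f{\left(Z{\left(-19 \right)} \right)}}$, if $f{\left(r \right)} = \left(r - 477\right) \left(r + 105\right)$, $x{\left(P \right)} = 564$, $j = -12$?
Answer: $- \frac{560655253}{1270316} \approx -441.35$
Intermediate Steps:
$k = - \frac{497841}{2}$ ($k = \frac{1}{2} \left(-497841\right) = - \frac{497841}{2} \approx -2.4892 \cdot 10^{5}$)
$f{\left(r \right)} = \left(-477 + r\right) \left(105 + r\right)$
$\frac{k}{x{\left(268 \right)}} + \frac{\left(-141\right) F{\left(j,-14 \right)}}{f{\left(Z{\left(-19 \right)} \right)}} = - \frac{497841}{2 \cdot 564} + \frac{\left(-141\right) \left(-1\right)}{-50085 + \left(\left(-19\right)^{2}\right)^{2} - 372 \left(-19\right)^{2}} = \left(- \frac{497841}{2}\right) \frac{1}{564} + \frac{141}{-50085 + 361^{2} - 134292} = - \frac{165947}{376} + \frac{141}{-50085 + 130321 - 134292} = - \frac{165947}{376} + \frac{141}{-54056} = - \frac{165947}{376} + 141 \left(- \frac{1}{54056}\right) = - \frac{165947}{376} - \frac{141}{54056} = - \frac{560655253}{1270316}$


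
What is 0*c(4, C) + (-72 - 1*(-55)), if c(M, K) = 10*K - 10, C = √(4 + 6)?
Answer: -17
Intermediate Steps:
C = √10 ≈ 3.1623
c(M, K) = -10 + 10*K
0*c(4, C) + (-72 - 1*(-55)) = 0*(-10 + 10*√10) + (-72 - 1*(-55)) = 0 + (-72 + 55) = 0 - 17 = -17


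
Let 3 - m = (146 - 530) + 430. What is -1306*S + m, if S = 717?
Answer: -936445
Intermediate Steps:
m = -43 (m = 3 - ((146 - 530) + 430) = 3 - (-384 + 430) = 3 - 1*46 = 3 - 46 = -43)
-1306*S + m = -1306*717 - 43 = -936402 - 43 = -936445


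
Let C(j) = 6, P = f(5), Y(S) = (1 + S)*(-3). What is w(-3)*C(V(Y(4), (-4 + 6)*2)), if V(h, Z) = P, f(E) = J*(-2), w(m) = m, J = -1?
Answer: -18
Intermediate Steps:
f(E) = 2 (f(E) = -1*(-2) = 2)
Y(S) = -3 - 3*S
P = 2
V(h, Z) = 2
w(-3)*C(V(Y(4), (-4 + 6)*2)) = -3*6 = -18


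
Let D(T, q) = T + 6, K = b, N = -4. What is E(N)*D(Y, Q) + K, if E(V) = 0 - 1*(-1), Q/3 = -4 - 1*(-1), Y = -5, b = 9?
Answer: 10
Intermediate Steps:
Q = -9 (Q = 3*(-4 - 1*(-1)) = 3*(-4 + 1) = 3*(-3) = -9)
K = 9
E(V) = 1 (E(V) = 0 + 1 = 1)
D(T, q) = 6 + T
E(N)*D(Y, Q) + K = 1*(6 - 5) + 9 = 1*1 + 9 = 1 + 9 = 10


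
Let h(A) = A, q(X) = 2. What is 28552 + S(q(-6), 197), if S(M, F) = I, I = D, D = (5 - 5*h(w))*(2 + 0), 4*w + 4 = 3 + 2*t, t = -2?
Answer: 57149/2 ≈ 28575.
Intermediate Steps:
w = -5/4 (w = -1 + (3 + 2*(-2))/4 = -1 + (3 - 4)/4 = -1 + (1/4)*(-1) = -1 - 1/4 = -5/4 ≈ -1.2500)
D = 45/2 (D = (5 - 5*(-5/4))*(2 + 0) = (5 + 25/4)*2 = (45/4)*2 = 45/2 ≈ 22.500)
I = 45/2 ≈ 22.500
S(M, F) = 45/2
28552 + S(q(-6), 197) = 28552 + 45/2 = 57149/2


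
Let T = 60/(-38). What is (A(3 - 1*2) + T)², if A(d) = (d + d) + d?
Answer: 729/361 ≈ 2.0194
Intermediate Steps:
T = -30/19 (T = 60*(-1/38) = -30/19 ≈ -1.5789)
A(d) = 3*d (A(d) = 2*d + d = 3*d)
(A(3 - 1*2) + T)² = (3*(3 - 1*2) - 30/19)² = (3*(3 - 2) - 30/19)² = (3*1 - 30/19)² = (3 - 30/19)² = (27/19)² = 729/361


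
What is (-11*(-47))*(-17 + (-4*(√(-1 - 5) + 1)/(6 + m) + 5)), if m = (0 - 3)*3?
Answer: -16544/3 + 2068*I*√6/3 ≈ -5514.7 + 1688.5*I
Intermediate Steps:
m = -9 (m = -3*3 = -9)
(-11*(-47))*(-17 + (-4*(√(-1 - 5) + 1)/(6 + m) + 5)) = (-11*(-47))*(-17 + (-4*(√(-1 - 5) + 1)/(6 - 9) + 5)) = 517*(-17 + (-4*(√(-6) + 1)/(-3) + 5)) = 517*(-17 + (-4*(I*√6 + 1)*(-1)/3 + 5)) = 517*(-17 + (-4*(1 + I*√6)*(-1)/3 + 5)) = 517*(-17 + (-4*(-⅓ - I*√6/3) + 5)) = 517*(-17 + ((4/3 + 4*I*√6/3) + 5)) = 517*(-17 + (19/3 + 4*I*√6/3)) = 517*(-32/3 + 4*I*√6/3) = -16544/3 + 2068*I*√6/3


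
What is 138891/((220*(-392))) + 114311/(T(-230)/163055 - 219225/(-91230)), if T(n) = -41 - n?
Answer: 9776031624670846607/205613263375520 ≈ 47546.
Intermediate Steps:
138891/((220*(-392))) + 114311/(T(-230)/163055 - 219225/(-91230)) = 138891/((220*(-392))) + 114311/((-41 - 1*(-230))/163055 - 219225/(-91230)) = 138891/(-86240) + 114311/((-41 + 230)*(1/163055) - 219225*(-1/91230)) = 138891*(-1/86240) + 114311/(189*(1/163055) + 14615/6082) = -138891/86240 + 114311/(189/163055 + 14615/6082) = -138891/86240 + 114311/(2384198323/991700510) = -138891/86240 + 114311*(991700510/2384198323) = -138891/86240 + 113362276998610/2384198323 = 9776031624670846607/205613263375520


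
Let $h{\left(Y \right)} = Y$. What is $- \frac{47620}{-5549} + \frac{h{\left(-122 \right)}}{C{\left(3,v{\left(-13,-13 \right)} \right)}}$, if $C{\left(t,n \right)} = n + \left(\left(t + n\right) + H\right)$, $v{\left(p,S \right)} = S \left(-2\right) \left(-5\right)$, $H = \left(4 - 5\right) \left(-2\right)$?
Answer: $\frac{12820078}{1414995} \approx 9.0602$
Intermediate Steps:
$H = 2$ ($H = \left(-1\right) \left(-2\right) = 2$)
$v{\left(p,S \right)} = 10 S$ ($v{\left(p,S \right)} = - 2 S \left(-5\right) = 10 S$)
$C{\left(t,n \right)} = 2 + t + 2 n$ ($C{\left(t,n \right)} = n + \left(\left(t + n\right) + 2\right) = n + \left(\left(n + t\right) + 2\right) = n + \left(2 + n + t\right) = 2 + t + 2 n$)
$- \frac{47620}{-5549} + \frac{h{\left(-122 \right)}}{C{\left(3,v{\left(-13,-13 \right)} \right)}} = - \frac{47620}{-5549} - \frac{122}{2 + 3 + 2 \cdot 10 \left(-13\right)} = \left(-47620\right) \left(- \frac{1}{5549}\right) - \frac{122}{2 + 3 + 2 \left(-130\right)} = \frac{47620}{5549} - \frac{122}{2 + 3 - 260} = \frac{47620}{5549} - \frac{122}{-255} = \frac{47620}{5549} - - \frac{122}{255} = \frac{47620}{5549} + \frac{122}{255} = \frac{12820078}{1414995}$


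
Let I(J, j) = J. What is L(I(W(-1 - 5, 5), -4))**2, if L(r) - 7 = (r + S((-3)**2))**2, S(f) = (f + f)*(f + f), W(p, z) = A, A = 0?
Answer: 11021430289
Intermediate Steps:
W(p, z) = 0
S(f) = 4*f**2 (S(f) = (2*f)*(2*f) = 4*f**2)
L(r) = 7 + (324 + r)**2 (L(r) = 7 + (r + 4*((-3)**2)**2)**2 = 7 + (r + 4*9**2)**2 = 7 + (r + 4*81)**2 = 7 + (r + 324)**2 = 7 + (324 + r)**2)
L(I(W(-1 - 5, 5), -4))**2 = (7 + (324 + 0)**2)**2 = (7 + 324**2)**2 = (7 + 104976)**2 = 104983**2 = 11021430289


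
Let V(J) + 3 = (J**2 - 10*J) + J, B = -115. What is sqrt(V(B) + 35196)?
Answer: sqrt(49453) ≈ 222.38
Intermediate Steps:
V(J) = -3 + J**2 - 9*J (V(J) = -3 + ((J**2 - 10*J) + J) = -3 + (J**2 - 9*J) = -3 + J**2 - 9*J)
sqrt(V(B) + 35196) = sqrt((-3 + (-115)**2 - 9*(-115)) + 35196) = sqrt((-3 + 13225 + 1035) + 35196) = sqrt(14257 + 35196) = sqrt(49453)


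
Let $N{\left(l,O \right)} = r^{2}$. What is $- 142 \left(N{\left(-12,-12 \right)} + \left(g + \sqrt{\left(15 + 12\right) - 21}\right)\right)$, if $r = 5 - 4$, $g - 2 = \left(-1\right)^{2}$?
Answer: $-568 - 142 \sqrt{6} \approx -915.83$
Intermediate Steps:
$g = 3$ ($g = 2 + \left(-1\right)^{2} = 2 + 1 = 3$)
$r = 1$
$N{\left(l,O \right)} = 1$ ($N{\left(l,O \right)} = 1^{2} = 1$)
$- 142 \left(N{\left(-12,-12 \right)} + \left(g + \sqrt{\left(15 + 12\right) - 21}\right)\right) = - 142 \left(1 + \left(3 + \sqrt{\left(15 + 12\right) - 21}\right)\right) = - 142 \left(1 + \left(3 + \sqrt{27 - 21}\right)\right) = - 142 \left(1 + \left(3 + \sqrt{6}\right)\right) = - 142 \left(4 + \sqrt{6}\right) = -568 - 142 \sqrt{6}$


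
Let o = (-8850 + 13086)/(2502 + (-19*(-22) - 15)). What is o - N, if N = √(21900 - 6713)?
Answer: 4236/2905 - √15187 ≈ -121.78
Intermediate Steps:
o = 4236/2905 (o = 4236/(2502 + (418 - 15)) = 4236/(2502 + 403) = 4236/2905 ≈ 1.4582)
N = √15187 ≈ 123.24
o - N = 4236/2905 - √15187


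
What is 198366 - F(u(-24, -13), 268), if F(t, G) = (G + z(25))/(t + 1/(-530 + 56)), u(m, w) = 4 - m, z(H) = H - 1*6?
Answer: 2632379148/13271 ≈ 1.9836e+5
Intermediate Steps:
z(H) = -6 + H (z(H) = H - 6 = -6 + H)
F(t, G) = (19 + G)/(-1/474 + t) (F(t, G) = (G + (-6 + 25))/(t + 1/(-530 + 56)) = (G + 19)/(t + 1/(-474)) = (19 + G)/(t - 1/474) = (19 + G)/(-1/474 + t))
198366 - F(u(-24, -13), 268) = 198366 - 474*(19 + 268)/(-1 + 474*(4 - 1*(-24))) = 198366 - 474*287/(-1 + 474*(4 + 24)) = 198366 - 474*287/(-1 + 474*28) = 198366 - 474*287/(-1 + 13272) = 198366 - 474*287/13271 = 198366 - 1*136038/13271 = 198366 - 136038/13271 = 2632379148/13271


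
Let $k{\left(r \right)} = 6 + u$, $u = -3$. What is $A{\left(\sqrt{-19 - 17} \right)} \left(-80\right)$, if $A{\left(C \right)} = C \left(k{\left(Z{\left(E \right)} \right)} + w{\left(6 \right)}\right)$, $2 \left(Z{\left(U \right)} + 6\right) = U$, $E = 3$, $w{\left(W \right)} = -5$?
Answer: $960 i \approx 960.0 i$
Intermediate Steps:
$Z{\left(U \right)} = -6 + \frac{U}{2}$
$k{\left(r \right)} = 3$ ($k{\left(r \right)} = 6 - 3 = 3$)
$A{\left(C \right)} = - 2 C$ ($A{\left(C \right)} = C \left(3 - 5\right) = C \left(-2\right) = - 2 C$)
$A{\left(\sqrt{-19 - 17} \right)} \left(-80\right) = - 2 \sqrt{-19 - 17} \left(-80\right) = - 2 \sqrt{-36} \left(-80\right) = - 2 \cdot 6 i \left(-80\right) = - 12 i \left(-80\right) = 960 i$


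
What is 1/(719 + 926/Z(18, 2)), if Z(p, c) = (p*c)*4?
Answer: 72/52231 ≈ 0.0013785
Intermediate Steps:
Z(p, c) = 4*c*p (Z(p, c) = (c*p)*4 = 4*c*p)
1/(719 + 926/Z(18, 2)) = 1/(719 + 926/((4*2*18))) = 1/(719 + 926/144) = 1/(719 + 926*(1/144)) = 1/(719 + 463/72) = 1/(52231/72) = 72/52231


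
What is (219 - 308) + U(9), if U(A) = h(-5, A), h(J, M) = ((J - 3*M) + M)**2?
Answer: 440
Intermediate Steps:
h(J, M) = (J - 2*M)**2
U(A) = (-5 - 2*A)**2
(219 - 308) + U(9) = (219 - 308) + (5 + 2*9)**2 = -89 + (5 + 18)**2 = -89 + 23**2 = -89 + 529 = 440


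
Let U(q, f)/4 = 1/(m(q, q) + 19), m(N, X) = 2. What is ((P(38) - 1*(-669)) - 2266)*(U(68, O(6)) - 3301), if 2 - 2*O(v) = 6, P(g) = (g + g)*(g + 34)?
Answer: -268603375/21 ≈ -1.2791e+7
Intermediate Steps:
P(g) = 2*g*(34 + g) (P(g) = (2*g)*(34 + g) = 2*g*(34 + g))
O(v) = -2 (O(v) = 1 - ½*6 = 1 - 3 = -2)
U(q, f) = 4/21 (U(q, f) = 4/(2 + 19) = 4/21)
((P(38) - 1*(-669)) - 2266)*(U(68, O(6)) - 3301) = ((2*38*(34 + 38) - 1*(-669)) - 2266)*(4/21 - 3301) = ((2*38*72 + 669) - 2266)*(-69317/21) = ((5472 + 669) - 2266)*(-69317/21) = (6141 - 2266)*(-69317/21) = 3875*(-69317/21) = -268603375/21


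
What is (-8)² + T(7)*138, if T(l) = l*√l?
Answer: 64 + 966*√7 ≈ 2619.8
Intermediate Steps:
T(l) = l^(3/2)
(-8)² + T(7)*138 = (-8)² + 7^(3/2)*138 = 64 + (7*√7)*138 = 64 + 966*√7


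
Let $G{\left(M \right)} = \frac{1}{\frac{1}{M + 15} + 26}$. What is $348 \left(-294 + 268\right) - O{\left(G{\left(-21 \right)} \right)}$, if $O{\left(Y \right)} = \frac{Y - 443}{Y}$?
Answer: $\frac{14371}{6} \approx 2395.2$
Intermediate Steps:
$G{\left(M \right)} = \frac{1}{26 + \frac{1}{15 + M}}$ ($G{\left(M \right)} = \frac{1}{\frac{1}{15 + M} + 26} = \frac{1}{26 + \frac{1}{15 + M}}$)
$O{\left(Y \right)} = \frac{-443 + Y}{Y}$
$348 \left(-294 + 268\right) - O{\left(G{\left(-21 \right)} \right)} = 348 \left(-294 + 268\right) - \frac{-443 + \frac{15 - 21}{391 + 26 \left(-21\right)}}{\frac{1}{391 + 26 \left(-21\right)} \left(15 - 21\right)} = 348 \left(-26\right) - \frac{-443 + \frac{1}{391 - 546} \left(-6\right)}{\frac{1}{391 - 546} \left(-6\right)} = -9048 - \frac{-443 + \frac{1}{-155} \left(-6\right)}{\frac{1}{-155} \left(-6\right)} = -9048 - \frac{-443 - - \frac{6}{155}}{\left(- \frac{1}{155}\right) \left(-6\right)} = -9048 - \frac{-443 + \frac{6}{155}}{\frac{6}{155}} = -9048 - \frac{155}{6} \left(- \frac{68659}{155}\right) = -9048 - - \frac{68659}{6} = -9048 + \frac{68659}{6} = \frac{14371}{6}$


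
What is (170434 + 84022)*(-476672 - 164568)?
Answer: -163167365440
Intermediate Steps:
(170434 + 84022)*(-476672 - 164568) = 254456*(-641240) = -163167365440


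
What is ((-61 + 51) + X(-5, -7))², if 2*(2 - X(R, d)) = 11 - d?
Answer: 289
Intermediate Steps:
X(R, d) = -7/2 + d/2 (X(R, d) = 2 - (11 - d)/2 = 2 + (-11/2 + d/2) = -7/2 + d/2)
((-61 + 51) + X(-5, -7))² = ((-61 + 51) + (-7/2 + (½)*(-7)))² = (-10 + (-7/2 - 7/2))² = (-10 - 7)² = (-17)² = 289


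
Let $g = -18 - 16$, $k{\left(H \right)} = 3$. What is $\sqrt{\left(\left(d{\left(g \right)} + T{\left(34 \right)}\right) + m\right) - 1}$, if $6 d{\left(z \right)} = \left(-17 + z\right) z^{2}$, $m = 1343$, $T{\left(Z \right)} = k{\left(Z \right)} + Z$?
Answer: $i \sqrt{8447} \approx 91.908 i$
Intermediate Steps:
$T{\left(Z \right)} = 3 + Z$
$g = -34$ ($g = -18 - 16 = -34$)
$d{\left(z \right)} = \frac{z^{2} \left(-17 + z\right)}{6}$ ($d{\left(z \right)} = \frac{\left(-17 + z\right) z^{2}}{6} = \frac{z^{2} \left(-17 + z\right)}{6}$)
$\sqrt{\left(\left(d{\left(g \right)} + T{\left(34 \right)}\right) + m\right) - 1} = \sqrt{\left(\left(\frac{\left(-34\right)^{2} \left(-17 - 34\right)}{6} + \left(3 + 34\right)\right) + 1343\right) - 1} = \sqrt{\left(\left(\frac{1}{6} \cdot 1156 \left(-51\right) + 37\right) + 1343\right) - 1} = \sqrt{\left(\left(-9826 + 37\right) + 1343\right) - 1} = \sqrt{\left(-9789 + 1343\right) - 1} = \sqrt{-8446 - 1} = \sqrt{-8447} = i \sqrt{8447}$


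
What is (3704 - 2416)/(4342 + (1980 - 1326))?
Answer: 322/1249 ≈ 0.25781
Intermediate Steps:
(3704 - 2416)/(4342 + (1980 - 1326)) = 1288/(4342 + 654) = 1288/4996 = 1288*(1/4996) = 322/1249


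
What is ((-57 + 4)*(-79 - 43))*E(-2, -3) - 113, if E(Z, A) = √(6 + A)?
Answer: -113 + 6466*√3 ≈ 11086.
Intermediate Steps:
((-57 + 4)*(-79 - 43))*E(-2, -3) - 113 = ((-57 + 4)*(-79 - 43))*√(6 - 3) - 113 = (-53*(-122))*√3 - 113 = 6466*√3 - 113 = -113 + 6466*√3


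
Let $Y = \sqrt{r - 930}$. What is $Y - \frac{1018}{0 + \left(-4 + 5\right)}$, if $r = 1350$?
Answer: $-1018 + 2 \sqrt{105} \approx -997.51$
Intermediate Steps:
$Y = 2 \sqrt{105}$ ($Y = \sqrt{1350 - 930} = \sqrt{420} = 2 \sqrt{105} \approx 20.494$)
$Y - \frac{1018}{0 + \left(-4 + 5\right)} = 2 \sqrt{105} - \frac{1018}{0 + \left(-4 + 5\right)} = 2 \sqrt{105} - \frac{1018}{0 + 1} = 2 \sqrt{105} - \frac{1018}{1} = 2 \sqrt{105} - 1018 = -1018 + 2 \sqrt{105}$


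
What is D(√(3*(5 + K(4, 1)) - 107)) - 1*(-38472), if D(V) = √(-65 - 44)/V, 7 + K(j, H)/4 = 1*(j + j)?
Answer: 38472 + √545/20 ≈ 38473.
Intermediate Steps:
K(j, H) = -28 + 8*j (K(j, H) = -28 + 4*(1*(j + j)) = -28 + 4*(1*(2*j)) = -28 + 4*(2*j) = -28 + 8*j)
D(V) = I*√109/V (D(V) = √(-109)/V = (I*√109)/V = I*√109/V)
D(√(3*(5 + K(4, 1)) - 107)) - 1*(-38472) = I*√109/(√(3*(5 + (-28 + 8*4)) - 107)) - 1*(-38472) = I*√109/(√(3*(5 + (-28 + 32)) - 107)) + 38472 = I*√109/(√(3*(5 + 4) - 107)) + 38472 = I*√109/(√(3*9 - 107)) + 38472 = I*√109/(√(27 - 107)) + 38472 = I*√109/(√(-80)) + 38472 = I*√109/((4*I*√5)) + 38472 = I*√109*(-I*√5/20) + 38472 = √545/20 + 38472 = 38472 + √545/20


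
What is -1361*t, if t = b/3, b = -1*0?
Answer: 0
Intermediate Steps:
b = 0
t = 0 (t = 0/3 = 0*(⅓) = 0)
-1361*t = -1361*0 = 0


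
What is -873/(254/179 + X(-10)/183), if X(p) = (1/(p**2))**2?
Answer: -285968610000/464820179 ≈ -615.22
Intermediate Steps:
X(p) = p**(-4) (X(p) = (p**(-2))**2 = p**(-4))
-873/(254/179 + X(-10)/183) = -873/(254/179 + 1/((-10)**4*183)) = -873/(254*(1/179) + (1/10000)*(1/183)) = -873/(254/179 + 1/1830000) = -873/464820179/327570000 = -873*327570000/464820179 = -285968610000/464820179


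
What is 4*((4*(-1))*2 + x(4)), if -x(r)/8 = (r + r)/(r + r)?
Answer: -64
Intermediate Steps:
x(r) = -8 (x(r) = -8*(r + r)/(r + r) = -8*2*r/(2*r) = -8*2*r*1/(2*r) = -8*1 = -8)
4*((4*(-1))*2 + x(4)) = 4*((4*(-1))*2 - 8) = 4*(-4*2 - 8) = 4*(-8 - 8) = 4*(-16) = -64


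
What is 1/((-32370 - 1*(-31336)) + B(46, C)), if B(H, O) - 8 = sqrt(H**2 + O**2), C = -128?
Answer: -513/517088 - 5*sqrt(185)/517088 ≈ -0.0011236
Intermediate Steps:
B(H, O) = 8 + sqrt(H**2 + O**2)
1/((-32370 - 1*(-31336)) + B(46, C)) = 1/((-32370 - 1*(-31336)) + (8 + sqrt(46**2 + (-128)**2))) = 1/((-32370 + 31336) + (8 + sqrt(2116 + 16384))) = 1/(-1034 + (8 + sqrt(18500))) = 1/(-1034 + (8 + 10*sqrt(185))) = 1/(-1026 + 10*sqrt(185))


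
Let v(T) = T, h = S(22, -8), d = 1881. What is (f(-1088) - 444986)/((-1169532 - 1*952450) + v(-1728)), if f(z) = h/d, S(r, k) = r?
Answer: 38046302/181577205 ≈ 0.20953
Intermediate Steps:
h = 22
f(z) = 2/171 (f(z) = 22/1881 = 22*(1/1881) = 2/171)
(f(-1088) - 444986)/((-1169532 - 1*952450) + v(-1728)) = (2/171 - 444986)/((-1169532 - 1*952450) - 1728) = -76092604/(171*((-1169532 - 952450) - 1728)) = -76092604/(171*(-2121982 - 1728)) = -76092604/171/(-2123710) = -76092604/171*(-1/2123710) = 38046302/181577205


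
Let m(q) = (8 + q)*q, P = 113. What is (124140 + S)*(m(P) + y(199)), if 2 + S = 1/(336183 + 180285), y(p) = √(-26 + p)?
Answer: 876621213590705/516468 + 64113304585*√173/516468 ≈ 1.6990e+9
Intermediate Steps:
m(q) = q*(8 + q)
S = -1032935/516468 (S = -2 + 1/(336183 + 180285) = -2 + 1/516468 = -1032935/516468 ≈ -2.0000)
(124140 + S)*(m(P) + y(199)) = (124140 - 1032935/516468)*(113*(8 + 113) + √(-26 + 199)) = 64113304585*(113*121 + √173)/516468 = 64113304585*(13673 + √173)/516468 = 876621213590705/516468 + 64113304585*√173/516468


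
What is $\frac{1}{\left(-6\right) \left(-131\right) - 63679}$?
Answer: $- \frac{1}{62893} \approx -1.59 \cdot 10^{-5}$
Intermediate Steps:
$\frac{1}{\left(-6\right) \left(-131\right) - 63679} = \frac{1}{786 - 63679} = \frac{1}{-62893} = - \frac{1}{62893}$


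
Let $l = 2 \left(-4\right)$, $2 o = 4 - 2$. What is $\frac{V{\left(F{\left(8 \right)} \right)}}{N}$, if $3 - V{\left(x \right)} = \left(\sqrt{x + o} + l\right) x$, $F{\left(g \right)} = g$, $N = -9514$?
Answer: $- \frac{43}{9514} \approx -0.0045197$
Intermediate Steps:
$o = 1$ ($o = \frac{4 - 2}{2} = \frac{1}{2} \cdot 2 = 1$)
$l = -8$
$V{\left(x \right)} = 3 - x \left(-8 + \sqrt{1 + x}\right)$ ($V{\left(x \right)} = 3 - \left(\sqrt{x + 1} - 8\right) x = 3 - \left(\sqrt{1 + x} - 8\right) x = 3 - \left(-8 + \sqrt{1 + x}\right) x = 3 - x \left(-8 + \sqrt{1 + x}\right)$)
$\frac{V{\left(F{\left(8 \right)} \right)}}{N} = \frac{3 + 8 \cdot 8 - 8 \sqrt{1 + 8}}{-9514} = \left(3 + 64 - 8 \sqrt{9}\right) \left(- \frac{1}{9514}\right) = \left(3 + 64 - 8 \cdot 3\right) \left(- \frac{1}{9514}\right) = \left(3 + 64 - 24\right) \left(- \frac{1}{9514}\right) = 43 \left(- \frac{1}{9514}\right) = - \frac{43}{9514}$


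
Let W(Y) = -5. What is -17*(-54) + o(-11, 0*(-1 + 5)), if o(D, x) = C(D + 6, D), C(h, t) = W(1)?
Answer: 913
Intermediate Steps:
C(h, t) = -5
o(D, x) = -5
-17*(-54) + o(-11, 0*(-1 + 5)) = -17*(-54) - 5 = 918 - 5 = 913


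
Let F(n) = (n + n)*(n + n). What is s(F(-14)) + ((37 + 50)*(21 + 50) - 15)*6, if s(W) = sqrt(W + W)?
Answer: 36972 + 28*sqrt(2) ≈ 37012.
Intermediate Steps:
F(n) = 4*n**2 (F(n) = (2*n)*(2*n) = 4*n**2)
s(W) = sqrt(2)*sqrt(W) (s(W) = sqrt(2*W) = sqrt(2)*sqrt(W))
s(F(-14)) + ((37 + 50)*(21 + 50) - 15)*6 = sqrt(2)*sqrt(4*(-14)**2) + ((37 + 50)*(21 + 50) - 15)*6 = sqrt(2)*sqrt(4*196) + (87*71 - 15)*6 = sqrt(2)*sqrt(784) + (6177 - 15)*6 = sqrt(2)*28 + 6162*6 = 28*sqrt(2) + 36972 = 36972 + 28*sqrt(2)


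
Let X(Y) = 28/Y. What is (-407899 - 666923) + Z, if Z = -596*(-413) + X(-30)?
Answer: -12430124/15 ≈ -8.2868e+5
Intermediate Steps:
Z = 3692206/15 (Z = -596*(-413) + 28/(-30) = 246148 + 28*(-1/30) = 246148 - 14/15 = 3692206/15 ≈ 2.4615e+5)
(-407899 - 666923) + Z = (-407899 - 666923) + 3692206/15 = -1074822 + 3692206/15 = -12430124/15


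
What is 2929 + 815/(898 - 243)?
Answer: 383862/131 ≈ 2930.2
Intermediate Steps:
2929 + 815/(898 - 243) = 2929 + 815/655 = 2929 + 815*(1/655) = 2929 + 163/131 = 383862/131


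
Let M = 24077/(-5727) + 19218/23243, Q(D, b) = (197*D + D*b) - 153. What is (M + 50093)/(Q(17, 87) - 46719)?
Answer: -1666890741812/1399147179771 ≈ -1.1914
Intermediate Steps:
Q(D, b) = -153 + 197*D + D*b
M = -449560225/133112661 (M = 24077*(-1/5727) + 19218*(1/23243) = -24077/5727 + 19218/23243 = -449560225/133112661 ≈ -3.3773)
(M + 50093)/(Q(17, 87) - 46719) = (-449560225/133112661 + 50093)/((-153 + 197*17 + 17*87) - 46719) = 6667562967248/(133112661*((-153 + 3349 + 1479) - 46719)) = 6667562967248/(133112661*(4675 - 46719)) = (6667562967248/133112661)/(-42044) = (6667562967248/133112661)*(-1/42044) = -1666890741812/1399147179771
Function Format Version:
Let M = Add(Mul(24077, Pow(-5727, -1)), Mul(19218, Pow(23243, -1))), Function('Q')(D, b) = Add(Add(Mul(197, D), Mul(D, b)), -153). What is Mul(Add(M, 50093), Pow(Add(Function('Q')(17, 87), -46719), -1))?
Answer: Rational(-1666890741812, 1399147179771) ≈ -1.1914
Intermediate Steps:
Function('Q')(D, b) = Add(-153, Mul(197, D), Mul(D, b))
M = Rational(-449560225, 133112661) (M = Add(Mul(24077, Rational(-1, 5727)), Mul(19218, Rational(1, 23243))) = Add(Rational(-24077, 5727), Rational(19218, 23243)) = Rational(-449560225, 133112661) ≈ -3.3773)
Mul(Add(M, 50093), Pow(Add(Function('Q')(17, 87), -46719), -1)) = Mul(Add(Rational(-449560225, 133112661), 50093), Pow(Add(Add(-153, Mul(197, 17), Mul(17, 87)), -46719), -1)) = Mul(Rational(6667562967248, 133112661), Pow(Add(Add(-153, 3349, 1479), -46719), -1)) = Mul(Rational(6667562967248, 133112661), Pow(Add(4675, -46719), -1)) = Mul(Rational(6667562967248, 133112661), Pow(-42044, -1)) = Mul(Rational(6667562967248, 133112661), Rational(-1, 42044)) = Rational(-1666890741812, 1399147179771)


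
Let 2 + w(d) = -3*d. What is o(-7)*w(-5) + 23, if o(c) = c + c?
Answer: -159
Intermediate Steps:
o(c) = 2*c
w(d) = -2 - 3*d
o(-7)*w(-5) + 23 = (2*(-7))*(-2 - 3*(-5)) + 23 = -14*(-2 + 15) + 23 = -14*13 + 23 = -182 + 23 = -159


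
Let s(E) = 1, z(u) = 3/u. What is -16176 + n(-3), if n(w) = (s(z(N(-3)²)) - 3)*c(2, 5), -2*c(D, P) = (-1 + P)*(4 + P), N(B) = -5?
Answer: -16140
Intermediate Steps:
c(D, P) = -(-1 + P)*(4 + P)/2
n(w) = 36 (n(w) = (1 - 3)*(2 - 3/2*5 - ½*5²) = -2*(2 - 15/2 - ½*25) = -2*(2 - 15/2 - 25/2) = -2*(-18) = 36)
-16176 + n(-3) = -16176 + 36 = -16140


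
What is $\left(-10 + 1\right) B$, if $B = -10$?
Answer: $90$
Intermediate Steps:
$\left(-10 + 1\right) B = \left(-10 + 1\right) \left(-10\right) = \left(-9\right) \left(-10\right) = 90$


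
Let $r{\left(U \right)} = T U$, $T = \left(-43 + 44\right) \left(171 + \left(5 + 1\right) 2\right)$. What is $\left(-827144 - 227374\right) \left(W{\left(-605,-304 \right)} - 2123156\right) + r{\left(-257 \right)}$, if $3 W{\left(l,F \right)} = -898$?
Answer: $2239221824165$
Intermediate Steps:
$W{\left(l,F \right)} = - \frac{898}{3}$ ($W{\left(l,F \right)} = \frac{1}{3} \left(-898\right) = - \frac{898}{3}$)
$T = 183$ ($T = 1 \left(171 + 6 \cdot 2\right) = 1 \left(171 + 12\right) = 1 \cdot 183 = 183$)
$r{\left(U \right)} = 183 U$
$\left(-827144 - 227374\right) \left(W{\left(-605,-304 \right)} - 2123156\right) + r{\left(-257 \right)} = \left(-827144 - 227374\right) \left(- \frac{898}{3} - 2123156\right) + 183 \left(-257\right) = \left(-1054518\right) \left(- \frac{6370366}{3}\right) - 47031 = 2239221871196 - 47031 = 2239221824165$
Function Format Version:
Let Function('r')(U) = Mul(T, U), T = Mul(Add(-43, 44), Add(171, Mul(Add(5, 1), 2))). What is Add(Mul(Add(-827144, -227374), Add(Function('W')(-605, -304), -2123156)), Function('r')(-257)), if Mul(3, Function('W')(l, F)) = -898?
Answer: 2239221824165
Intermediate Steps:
Function('W')(l, F) = Rational(-898, 3) (Function('W')(l, F) = Mul(Rational(1, 3), -898) = Rational(-898, 3))
T = 183 (T = Mul(1, Add(171, Mul(6, 2))) = Mul(1, Add(171, 12)) = Mul(1, 183) = 183)
Function('r')(U) = Mul(183, U)
Add(Mul(Add(-827144, -227374), Add(Function('W')(-605, -304), -2123156)), Function('r')(-257)) = Add(Mul(Add(-827144, -227374), Add(Rational(-898, 3), -2123156)), Mul(183, -257)) = Add(Mul(-1054518, Rational(-6370366, 3)), -47031) = Add(2239221871196, -47031) = 2239221824165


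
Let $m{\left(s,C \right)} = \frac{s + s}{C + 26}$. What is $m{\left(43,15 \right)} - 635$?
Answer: $- \frac{25949}{41} \approx -632.9$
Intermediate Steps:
$m{\left(s,C \right)} = \frac{2 s}{26 + C}$
$m{\left(43,15 \right)} - 635 = 2 \cdot 43 \frac{1}{26 + 15} - 635 = 2 \cdot 43 \cdot \frac{1}{41} - 635 = \frac{86}{41} - 635 = - \frac{25949}{41}$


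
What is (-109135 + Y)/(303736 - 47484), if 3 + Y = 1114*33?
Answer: -18094/64063 ≈ -0.28244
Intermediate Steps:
Y = 36759 (Y = -3 + 1114*33 = -3 + 36762 = 36759)
(-109135 + Y)/(303736 - 47484) = (-109135 + 36759)/(303736 - 47484) = -72376/256252 = -72376*1/256252 = -18094/64063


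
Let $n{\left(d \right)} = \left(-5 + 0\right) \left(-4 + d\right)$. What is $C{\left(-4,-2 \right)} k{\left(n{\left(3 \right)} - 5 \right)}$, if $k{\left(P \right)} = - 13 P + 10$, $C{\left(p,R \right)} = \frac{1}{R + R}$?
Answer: $- \frac{5}{2} \approx -2.5$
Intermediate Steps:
$C{\left(p,R \right)} = \frac{1}{2 R}$
$n{\left(d \right)} = 20 - 5 d$ ($n{\left(d \right)} = - 5 \left(-4 + d\right) = 20 - 5 d$)
$k{\left(P \right)} = 10 - 13 P$
$C{\left(-4,-2 \right)} k{\left(n{\left(3 \right)} - 5 \right)} = \frac{1}{2 \left(-2\right)} \left(10 - 13 \left(\left(20 - 15\right) - 5\right)\right) = \frac{1}{2} \left(- \frac{1}{2}\right) \left(10 - 13 \left(\left(20 - 15\right) - 5\right)\right) = - \frac{10 - 13 \left(5 - 5\right)}{4} = - \frac{10 - 0}{4} = - \frac{10 + 0}{4} = \left(- \frac{1}{4}\right) 10 = - \frac{5}{2}$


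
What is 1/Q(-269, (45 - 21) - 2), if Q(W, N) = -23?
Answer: -1/23 ≈ -0.043478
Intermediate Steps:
1/Q(-269, (45 - 21) - 2) = 1/(-23) = -1/23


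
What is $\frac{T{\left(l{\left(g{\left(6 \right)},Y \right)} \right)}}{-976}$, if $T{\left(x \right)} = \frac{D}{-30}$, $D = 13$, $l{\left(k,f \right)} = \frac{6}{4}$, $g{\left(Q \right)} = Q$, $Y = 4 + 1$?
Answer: $\frac{13}{29280} \approx 0.00044399$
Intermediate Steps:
$Y = 5$
$l{\left(k,f \right)} = \frac{3}{2}$ ($l{\left(k,f \right)} = 6 \cdot \frac{1}{4} = \frac{3}{2}$)
$T{\left(x \right)} = - \frac{13}{30}$ ($T{\left(x \right)} = \frac{13}{-30} = 13 \left(- \frac{1}{30}\right) = - \frac{13}{30}$)
$\frac{T{\left(l{\left(g{\left(6 \right)},Y \right)} \right)}}{-976} = - \frac{13}{30 \left(-976\right)} = \left(- \frac{13}{30}\right) \left(- \frac{1}{976}\right) = \frac{13}{29280}$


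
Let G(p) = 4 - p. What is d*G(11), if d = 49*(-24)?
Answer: 8232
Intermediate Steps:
d = -1176
d*G(11) = -1176*(4 - 1*11) = -1176*(4 - 11) = -1176*(-7) = 8232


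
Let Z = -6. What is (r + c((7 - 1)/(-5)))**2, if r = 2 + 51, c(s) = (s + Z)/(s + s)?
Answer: 3136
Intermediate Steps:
c(s) = (-6 + s)/(2*s) (c(s) = (s - 6)/(s + s) = (-6 + s)/((2*s)) = (-6 + s)*(1/(2*s)) = (-6 + s)/(2*s))
r = 53
(r + c((7 - 1)/(-5)))**2 = (53 + (-6 + (7 - 1)/(-5))/(2*(((7 - 1)/(-5)))))**2 = (53 + (-6 + 6*(-1/5))/(2*((6*(-1/5)))))**2 = (53 + (-6 - 6/5)/(2*(-6/5)))**2 = (53 + (1/2)*(-5/6)*(-36/5))**2 = (53 + 3)**2 = 56**2 = 3136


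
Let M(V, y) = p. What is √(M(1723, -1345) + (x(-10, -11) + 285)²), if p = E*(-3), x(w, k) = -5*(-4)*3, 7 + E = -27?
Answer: √119127 ≈ 345.15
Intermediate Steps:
E = -34 (E = -7 - 27 = -34)
x(w, k) = 60 (x(w, k) = 20*3 = 60)
p = 102 (p = -34*(-3) = 102)
M(V, y) = 102
√(M(1723, -1345) + (x(-10, -11) + 285)²) = √(102 + (60 + 285)²) = √(102 + 345²) = √(102 + 119025) = √119127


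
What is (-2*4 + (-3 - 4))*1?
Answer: -15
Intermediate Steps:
(-2*4 + (-3 - 4))*1 = (-8 - 7)*1 = -15*1 = -15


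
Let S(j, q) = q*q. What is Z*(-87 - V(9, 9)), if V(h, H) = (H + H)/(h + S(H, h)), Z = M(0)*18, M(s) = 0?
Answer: 0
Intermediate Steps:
S(j, q) = q²
Z = 0 (Z = 0*18 = 0)
V(h, H) = 2*H/(h + h²) (V(h, H) = (H + H)/(h + h²) = (2*H)/(h + h²) = 2*H/(h + h²))
Z*(-87 - V(9, 9)) = 0*(-87 - 2*9/(9*(1 + 9))) = 0*(-87 - 2*9/(9*10)) = 0*(-87 - 1*⅕) = 0*(-87 - ⅕) = 0*(-436/5) = 0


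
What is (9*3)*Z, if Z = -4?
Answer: -108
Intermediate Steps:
(9*3)*Z = (9*3)*(-4) = 27*(-4) = -108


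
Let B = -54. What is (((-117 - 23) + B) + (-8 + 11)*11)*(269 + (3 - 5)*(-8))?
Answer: -45885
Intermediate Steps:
(((-117 - 23) + B) + (-8 + 11)*11)*(269 + (3 - 5)*(-8)) = (((-117 - 23) - 54) + (-8 + 11)*11)*(269 + (3 - 5)*(-8)) = ((-140 - 54) + 3*11)*(269 - 2*(-8)) = (-194 + 33)*(269 + 16) = -161*285 = -45885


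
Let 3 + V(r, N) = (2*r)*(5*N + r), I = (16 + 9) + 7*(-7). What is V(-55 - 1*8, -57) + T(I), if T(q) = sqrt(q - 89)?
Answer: 43845 + I*sqrt(113) ≈ 43845.0 + 10.63*I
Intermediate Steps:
I = -24 (I = 25 - 49 = -24)
V(r, N) = -3 + 2*r*(r + 5*N) (V(r, N) = -3 + (2*r)*(5*N + r) = -3 + (2*r)*(r + 5*N) = -3 + 2*r*(r + 5*N))
T(q) = sqrt(-89 + q)
V(-55 - 1*8, -57) + T(I) = (-3 + 2*(-55 - 1*8)**2 + 10*(-57)*(-55 - 1*8)) + sqrt(-89 - 24) = (-3 + 2*(-55 - 8)**2 + 10*(-57)*(-55 - 8)) + sqrt(-113) = (-3 + 2*(-63)**2 + 10*(-57)*(-63)) + I*sqrt(113) = (-3 + 2*3969 + 35910) + I*sqrt(113) = (-3 + 7938 + 35910) + I*sqrt(113) = 43845 + I*sqrt(113)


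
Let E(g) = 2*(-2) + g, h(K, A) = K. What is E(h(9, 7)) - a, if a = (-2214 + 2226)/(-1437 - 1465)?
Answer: 7261/1451 ≈ 5.0041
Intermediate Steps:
a = -6/1451 (a = 12/(-2902) = 12*(-1/2902) = -6/1451 ≈ -0.0041351)
E(g) = -4 + g
E(h(9, 7)) - a = (-4 + 9) - 1*(-6/1451) = 5 + 6/1451 = 7261/1451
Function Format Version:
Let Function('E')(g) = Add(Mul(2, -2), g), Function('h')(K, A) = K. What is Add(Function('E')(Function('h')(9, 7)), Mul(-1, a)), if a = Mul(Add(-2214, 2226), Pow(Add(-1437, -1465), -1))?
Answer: Rational(7261, 1451) ≈ 5.0041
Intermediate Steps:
a = Rational(-6, 1451) (a = Mul(12, Pow(-2902, -1)) = Mul(12, Rational(-1, 2902)) = Rational(-6, 1451) ≈ -0.0041351)
Function('E')(g) = Add(-4, g)
Add(Function('E')(Function('h')(9, 7)), Mul(-1, a)) = Add(Add(-4, 9), Mul(-1, Rational(-6, 1451))) = Add(5, Rational(6, 1451)) = Rational(7261, 1451)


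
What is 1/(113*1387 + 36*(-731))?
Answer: 1/130415 ≈ 7.6678e-6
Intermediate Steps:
1/(113*1387 + 36*(-731)) = 1/(156731 - 26316) = 1/130415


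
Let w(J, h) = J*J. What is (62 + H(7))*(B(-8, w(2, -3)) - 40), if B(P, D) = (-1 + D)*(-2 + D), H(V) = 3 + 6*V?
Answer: -3638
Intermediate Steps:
w(J, h) = J**2
(62 + H(7))*(B(-8, w(2, -3)) - 40) = (62 + (3 + 6*7))*((2 + (2**2)**2 - 3*2**2) - 40) = (62 + (3 + 42))*((2 + 4**2 - 3*4) - 40) = (62 + 45)*((2 + 16 - 12) - 40) = 107*(6 - 40) = 107*(-34) = -3638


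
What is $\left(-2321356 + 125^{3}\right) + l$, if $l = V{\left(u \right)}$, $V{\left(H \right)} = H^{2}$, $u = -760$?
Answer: $209369$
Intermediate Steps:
$l = 577600$ ($l = \left(-760\right)^{2} = 577600$)
$\left(-2321356 + 125^{3}\right) + l = \left(-2321356 + 125^{3}\right) + 577600 = \left(-2321356 + 1953125\right) + 577600 = -368231 + 577600 = 209369$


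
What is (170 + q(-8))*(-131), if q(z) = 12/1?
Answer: -23842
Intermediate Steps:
q(z) = 12 (q(z) = 12*1 = 12)
(170 + q(-8))*(-131) = (170 + 12)*(-131) = 182*(-131) = -23842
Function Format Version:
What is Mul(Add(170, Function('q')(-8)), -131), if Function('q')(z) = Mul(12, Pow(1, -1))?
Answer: -23842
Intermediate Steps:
Function('q')(z) = 12 (Function('q')(z) = Mul(12, 1) = 12)
Mul(Add(170, Function('q')(-8)), -131) = Mul(Add(170, 12), -131) = Mul(182, -131) = -23842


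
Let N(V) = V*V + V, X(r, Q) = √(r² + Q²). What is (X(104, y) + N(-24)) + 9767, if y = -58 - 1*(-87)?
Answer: 10319 + √11657 ≈ 10427.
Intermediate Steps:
y = 29 (y = -58 + 87 = 29)
X(r, Q) = √(Q² + r²)
N(V) = V + V² (N(V) = V² + V = V + V²)
(X(104, y) + N(-24)) + 9767 = (√(29² + 104²) - 24*(1 - 24)) + 9767 = (√(841 + 10816) - 24*(-23)) + 9767 = (√11657 + 552) + 9767 = (552 + √11657) + 9767 = 10319 + √11657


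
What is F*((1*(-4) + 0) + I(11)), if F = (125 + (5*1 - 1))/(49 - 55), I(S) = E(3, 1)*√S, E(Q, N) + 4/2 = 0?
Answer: 86 + 43*√11 ≈ 228.61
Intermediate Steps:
E(Q, N) = -2 (E(Q, N) = -2 + 0 = -2)
I(S) = -2*√S
F = -43/2 (F = (125 + (5 - 1))/(-6) = (125 + 4)*(-⅙) = 129*(-⅙) = -43/2 ≈ -21.500)
F*((1*(-4) + 0) + I(11)) = -43*((1*(-4) + 0) - 2*√11)/2 = -43*((-4 + 0) - 2*√11)/2 = -43*(-4 - 2*√11)/2 = 86 + 43*√11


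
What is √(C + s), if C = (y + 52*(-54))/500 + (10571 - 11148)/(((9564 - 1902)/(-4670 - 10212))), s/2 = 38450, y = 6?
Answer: √2862483818047890/191550 ≈ 279.31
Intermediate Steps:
s = 76900 (s = 2*38450 = 76900)
C = 1067997019/957750 (C = (6 + 52*(-54))/500 + (10571 - 11148)/(((9564 - 1902)/(-4670 - 10212))) = (6 - 2808)*(1/500) - 577/(7662/(-14882)) = -2802*1/500 - 577/(7662*(-1/14882)) = -1401/250 - 577/(-3831/7441) = -1401/250 - 577*(-7441/3831) = -1401/250 + 4293457/3831 = 1067997019/957750 ≈ 1115.1)
√(C + s) = √(1067997019/957750 + 76900) = √(74718972019/957750) = √2862483818047890/191550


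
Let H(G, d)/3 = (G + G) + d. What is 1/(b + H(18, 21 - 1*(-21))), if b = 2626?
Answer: 1/2860 ≈ 0.00034965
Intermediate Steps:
H(G, d) = 3*d + 6*G (H(G, d) = 3*((G + G) + d) = 3*(2*G + d) = 3*(d + 2*G) = 3*d + 6*G)
1/(b + H(18, 21 - 1*(-21))) = 1/(2626 + (3*(21 - 1*(-21)) + 6*18)) = 1/(2626 + (3*(21 + 21) + 108)) = 1/(2626 + (3*42 + 108)) = 1/(2626 + (126 + 108)) = 1/(2626 + 234) = 1/2860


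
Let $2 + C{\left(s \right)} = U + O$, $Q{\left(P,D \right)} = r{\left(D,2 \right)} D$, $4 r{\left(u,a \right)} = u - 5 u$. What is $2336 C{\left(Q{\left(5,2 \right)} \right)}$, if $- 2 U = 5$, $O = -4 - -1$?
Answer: $-17520$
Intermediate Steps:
$r{\left(u,a \right)} = - u$ ($r{\left(u,a \right)} = \frac{u - 5 u}{4} = \frac{\left(-4\right) u}{4} = - u$)
$O = -3$ ($O = -4 + 1 = -3$)
$Q{\left(P,D \right)} = - D^{2}$ ($Q{\left(P,D \right)} = - D D = - D^{2}$)
$U = - \frac{5}{2}$ ($U = \left(- \frac{1}{2}\right) 5 = - \frac{5}{2} \approx -2.5$)
$C{\left(s \right)} = - \frac{15}{2}$ ($C{\left(s \right)} = -2 - \frac{11}{2} = - \frac{15}{2}$)
$2336 C{\left(Q{\left(5,2 \right)} \right)} = 2336 \left(- \frac{15}{2}\right) = -17520$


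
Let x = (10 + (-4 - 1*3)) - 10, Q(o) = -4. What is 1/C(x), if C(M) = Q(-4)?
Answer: -1/4 ≈ -0.25000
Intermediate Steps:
x = -7 (x = (10 + (-4 - 3)) - 10 = (10 - 7) - 10 = 3 - 10 = -7)
C(M) = -4
1/C(x) = 1/(-4) = -1/4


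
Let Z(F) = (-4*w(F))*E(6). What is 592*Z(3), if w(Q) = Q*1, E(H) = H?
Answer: -42624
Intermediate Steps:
w(Q) = Q
Z(F) = -24*F (Z(F) = -4*F*6 = -24*F)
592*Z(3) = 592*(-24*3) = 592*(-72) = -42624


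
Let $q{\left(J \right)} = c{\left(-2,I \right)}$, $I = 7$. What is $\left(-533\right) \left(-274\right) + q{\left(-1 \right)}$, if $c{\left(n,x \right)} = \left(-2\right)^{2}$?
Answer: $146046$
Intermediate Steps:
$c{\left(n,x \right)} = 4$
$q{\left(J \right)} = 4$
$\left(-533\right) \left(-274\right) + q{\left(-1 \right)} = \left(-533\right) \left(-274\right) + 4 = 146042 + 4 = 146046$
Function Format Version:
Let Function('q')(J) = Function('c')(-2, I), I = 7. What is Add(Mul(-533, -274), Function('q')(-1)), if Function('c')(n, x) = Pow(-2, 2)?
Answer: 146046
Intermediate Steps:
Function('c')(n, x) = 4
Function('q')(J) = 4
Add(Mul(-533, -274), Function('q')(-1)) = Add(Mul(-533, -274), 4) = Add(146042, 4) = 146046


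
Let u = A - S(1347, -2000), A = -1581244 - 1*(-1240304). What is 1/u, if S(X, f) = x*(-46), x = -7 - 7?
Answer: -1/341584 ≈ -2.9275e-6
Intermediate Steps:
A = -340940 (A = -1581244 + 1240304 = -340940)
x = -14
S(X, f) = 644 (S(X, f) = -14*(-46) = 644)
u = -341584 (u = -340940 - 1*644 = -340940 - 644 = -341584)
1/u = 1/(-341584) = -1/341584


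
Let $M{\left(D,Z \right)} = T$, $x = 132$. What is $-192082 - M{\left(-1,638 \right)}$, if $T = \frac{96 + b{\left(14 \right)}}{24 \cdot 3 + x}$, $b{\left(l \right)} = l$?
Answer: $- \frac{19592419}{102} \approx -1.9208 \cdot 10^{5}$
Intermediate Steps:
$T = \frac{55}{102}$ ($T = \frac{96 + 14}{24 \cdot 3 + 132} = \frac{110}{72 + 132} = \frac{110}{204} = 110 \cdot \frac{1}{204} = \frac{55}{102} \approx 0.53922$)
$M{\left(D,Z \right)} = \frac{55}{102}$
$-192082 - M{\left(-1,638 \right)} = -192082 - \frac{55}{102} = - \frac{19592419}{102}$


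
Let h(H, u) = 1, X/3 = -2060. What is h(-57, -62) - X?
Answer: 6181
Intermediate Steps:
X = -6180 (X = 3*(-2060) = -6180)
h(-57, -62) - X = 1 - 1*(-6180) = 1 + 6180 = 6181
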